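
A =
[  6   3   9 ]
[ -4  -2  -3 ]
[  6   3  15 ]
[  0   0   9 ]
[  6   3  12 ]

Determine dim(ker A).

Row reduce to echelon form.
R2 ← R2 + (2/3)·R1: [0, 0, 3]
R3 ← R3 − R1: [0, 0, 6]
R5 ← R5 − R1: [0, 0, 3]
R3 ← R3 − (2)·R2: [0, 0, 0]
R4 ← R4 − (3)·R2: [0, 0, 0]
R5 ← R5 − R2: [0, 0, 0]
2 nonzero rows, so rank(A) = 2.
A has 3 columns; by rank–nullity, nullity = 3 − 2 = 1.

1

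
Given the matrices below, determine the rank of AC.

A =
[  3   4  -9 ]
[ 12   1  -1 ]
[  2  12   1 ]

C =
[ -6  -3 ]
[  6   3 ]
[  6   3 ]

First compute AC:
[[-48, -24],
 [-72, -36],
 [ 66,  33]]
Now row reduce the product.
R2 ← R2 − (3/2)·R1: [0, 0]
R3 ← R3 + (11/8)·R1: [0, 0]
1 nonzero row, so rank(AC) = 1.

1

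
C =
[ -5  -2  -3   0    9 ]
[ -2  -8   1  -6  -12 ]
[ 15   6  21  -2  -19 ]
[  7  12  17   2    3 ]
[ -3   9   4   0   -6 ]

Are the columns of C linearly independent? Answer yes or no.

Row reduce C to echelon form.
R2 ← R2 − (2/5)·R1: [0, -36/5, 11/5, -6, -78/5]
R3 ← R3 + (3)·R1: [0, 0, 12, -2, 8]
R4 ← R4 + (7/5)·R1: [0, 46/5, 64/5, 2, 78/5]
R5 ← R5 − (3/5)·R1: [0, 51/5, 29/5, 0, -57/5]
R4 ← R4 + (23/18)·R2: [0, 0, 281/18, -17/3, -13/3]
R5 ← R5 + (17/12)·R2: [0, 0, 107/12, -17/2, -67/2]
R4 ← R4 − (281/216)·R3: [0, 0, 0, -331/108, -398/27]
R5 ← R5 − (107/144)·R3: [0, 0, 0, -505/72, -355/9]
R5 ← R5 − (1515/662)·R4: [0, 0, 0, 0, -1890/331]
5 pivots among 5 columns.
Every column is a pivot column, so the columns are linearly independent.

yes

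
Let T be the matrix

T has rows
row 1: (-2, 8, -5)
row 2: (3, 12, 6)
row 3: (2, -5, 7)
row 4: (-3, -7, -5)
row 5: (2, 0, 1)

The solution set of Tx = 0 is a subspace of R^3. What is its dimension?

Row reduce to echelon form.
R2 ← R2 + (3/2)·R1: [0, 24, -3/2]
R3 ← R3 + R1: [0, 3, 2]
R4 ← R4 − (3/2)·R1: [0, -19, 5/2]
R5 ← R5 + R1: [0, 8, -4]
R3 ← R3 − (1/8)·R2: [0, 0, 35/16]
R4 ← R4 + (19/24)·R2: [0, 0, 21/16]
R5 ← R5 − (1/3)·R2: [0, 0, -7/2]
R4 ← R4 − (3/5)·R3: [0, 0, 0]
R5 ← R5 + (8/5)·R3: [0, 0, 0]
3 nonzero rows, so rank(T) = 3.
T has 3 columns; by rank–nullity, nullity = 3 − 3 = 0.

0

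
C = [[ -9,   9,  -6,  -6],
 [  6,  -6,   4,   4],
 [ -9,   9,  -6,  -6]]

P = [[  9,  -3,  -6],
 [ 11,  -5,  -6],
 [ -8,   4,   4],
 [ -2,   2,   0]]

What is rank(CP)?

First compute CP:
[[ 78, -54, -24],
 [-52,  36,  16],
 [ 78, -54, -24]]
Now row reduce the product.
R2 ← R2 + (2/3)·R1: [0, 0, 0]
R3 ← R3 − R1: [0, 0, 0]
1 nonzero row, so rank(CP) = 1.

1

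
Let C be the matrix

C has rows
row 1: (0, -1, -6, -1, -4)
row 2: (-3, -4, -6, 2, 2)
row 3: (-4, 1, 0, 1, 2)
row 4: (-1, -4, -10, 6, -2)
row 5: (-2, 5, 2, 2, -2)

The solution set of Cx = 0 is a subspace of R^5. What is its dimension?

Row reduce to echelon form.
Swap R1 ↔ R2
R3 ← R3 − (4/3)·R1: [0, 19/3, 8, -5/3, -2/3]
R4 ← R4 − (1/3)·R1: [0, -8/3, -8, 16/3, -8/3]
R5 ← R5 − (2/3)·R1: [0, 23/3, 6, 2/3, -10/3]
R3 ← R3 + (19/3)·R2: [0, 0, -30, -8, -26]
R4 ← R4 − (8/3)·R2: [0, 0, 8, 8, 8]
R5 ← R5 + (23/3)·R2: [0, 0, -40, -7, -34]
R4 ← R4 + (4/15)·R3: [0, 0, 0, 88/15, 16/15]
R5 ← R5 − (4/3)·R3: [0, 0, 0, 11/3, 2/3]
R5 ← R5 − (5/8)·R4: [0, 0, 0, 0, 0]
4 nonzero rows, so rank(C) = 4.
C has 5 columns; by rank–nullity, nullity = 5 − 4 = 1.

1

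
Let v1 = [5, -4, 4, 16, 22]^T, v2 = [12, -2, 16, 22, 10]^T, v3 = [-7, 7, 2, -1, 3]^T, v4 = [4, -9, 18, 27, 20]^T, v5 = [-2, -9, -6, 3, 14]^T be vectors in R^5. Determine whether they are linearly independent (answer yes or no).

no

Form the matrix with these vectors as rows and row reduce.
R2 ← R2 − (12/5)·R1: [0, 38/5, 32/5, -82/5, -214/5]
R3 ← R3 + (7/5)·R1: [0, 7/5, 38/5, 107/5, 169/5]
R4 ← R4 − (4/5)·R1: [0, -29/5, 74/5, 71/5, 12/5]
R5 ← R5 + (2/5)·R1: [0, -53/5, -22/5, 47/5, 114/5]
R3 ← R3 − (7/38)·R2: [0, 0, 122/19, 464/19, 792/19]
R4 ← R4 + (29/38)·R2: [0, 0, 374/19, 32/19, -575/19]
R5 ← R5 + (53/38)·R2: [0, 0, 86/19, -256/19, -701/19]
R4 ← R4 − (187/61)·R3: [0, 0, 0, -4464/61, -9641/61]
R5 ← R5 − (43/61)·R3: [0, 0, 0, -1872/61, -4043/61]
R5 ← R5 − (13/31)·R4: [0, 0, 0, 0, 0]
4 nonzero rows, so the 5 vectors span a space of dimension 4.
Since 4 < 5, the vectors are linearly dependent.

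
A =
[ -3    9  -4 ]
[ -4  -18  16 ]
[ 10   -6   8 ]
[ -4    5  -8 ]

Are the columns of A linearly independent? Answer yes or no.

Row reduce A to echelon form.
R2 ← R2 − (4/3)·R1: [0, -30, 64/3]
R3 ← R3 + (10/3)·R1: [0, 24, -16/3]
R4 ← R4 − (4/3)·R1: [0, -7, -8/3]
R3 ← R3 + (4/5)·R2: [0, 0, 176/15]
R4 ← R4 − (7/30)·R2: [0, 0, -344/45]
R4 ← R4 + (43/66)·R3: [0, 0, 0]
3 pivots among 3 columns.
Every column is a pivot column, so the columns are linearly independent.

yes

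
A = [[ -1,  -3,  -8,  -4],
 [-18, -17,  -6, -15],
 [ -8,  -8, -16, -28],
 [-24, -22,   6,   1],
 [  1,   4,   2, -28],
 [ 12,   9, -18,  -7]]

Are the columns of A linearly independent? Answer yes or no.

yes

Row reduce A to echelon form.
R2 ← R2 − (18)·R1: [0, 37, 138, 57]
R3 ← R3 − (8)·R1: [0, 16, 48, 4]
R4 ← R4 − (24)·R1: [0, 50, 198, 97]
R5 ← R5 + R1: [0, 1, -6, -32]
R6 ← R6 + (12)·R1: [0, -27, -114, -55]
R3 ← R3 − (16/37)·R2: [0, 0, -432/37, -764/37]
R4 ← R4 − (50/37)·R2: [0, 0, 426/37, 739/37]
R5 ← R5 − (1/37)·R2: [0, 0, -360/37, -1241/37]
R6 ← R6 + (27/37)·R2: [0, 0, -492/37, -496/37]
R4 ← R4 + (71/72)·R3: [0, 0, 0, -7/18]
R5 ← R5 − (5/6)·R3: [0, 0, 0, -49/3]
R6 ← R6 − (41/36)·R3: [0, 0, 0, 91/9]
R5 ← R5 − (42)·R4: [0, 0, 0, 0]
R6 ← R6 + (26)·R4: [0, 0, 0, 0]
4 pivots among 4 columns.
Every column is a pivot column, so the columns are linearly independent.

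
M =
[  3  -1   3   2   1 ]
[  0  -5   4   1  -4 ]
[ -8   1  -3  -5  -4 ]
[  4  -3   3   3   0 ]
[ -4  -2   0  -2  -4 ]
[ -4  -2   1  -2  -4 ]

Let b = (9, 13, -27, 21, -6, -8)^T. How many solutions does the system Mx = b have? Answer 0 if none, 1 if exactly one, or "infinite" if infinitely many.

Row reduce the augmented matrix [M | b].
R3 ← R3 + (8/3)·R1: [0, -5/3, 5, 1/3, -4/3, -3]
R4 ← R4 − (4/3)·R1: [0, -5/3, -1, 1/3, -4/3, 9]
R5 ← R5 + (4/3)·R1: [0, -10/3, 4, 2/3, -8/3, 6]
R6 ← R6 + (4/3)·R1: [0, -10/3, 5, 2/3, -8/3, 4]
R3 ← R3 − (1/3)·R2: [0, 0, 11/3, 0, 0, -22/3]
R4 ← R4 − (1/3)·R2: [0, 0, -7/3, 0, 0, 14/3]
R5 ← R5 − (2/3)·R2: [0, 0, 4/3, 0, 0, -8/3]
R6 ← R6 − (2/3)·R2: [0, 0, 7/3, 0, 0, -14/3]
R4 ← R4 + (7/11)·R3: [0, 0, 0, 0, 0, 0]
R5 ← R5 − (4/11)·R3: [0, 0, 0, 0, 0, 0]
R6 ← R6 − (7/11)·R3: [0, 0, 0, 0, 0, 0]
The echelon form has 3 nonzero rows, and every pivot lies in the first 5 columns, so rank(M) = rank([M|b]) = 3.
The system is consistent.
rank = 3 < 5 unknowns, so there are infinitely many solutions.

infinite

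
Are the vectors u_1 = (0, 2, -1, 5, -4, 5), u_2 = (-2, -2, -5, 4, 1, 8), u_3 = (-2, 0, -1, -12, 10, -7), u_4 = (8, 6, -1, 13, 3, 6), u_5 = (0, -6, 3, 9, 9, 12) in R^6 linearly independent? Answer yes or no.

yes

Form the matrix with these vectors as rows and row reduce.
Swap R1 ↔ R2
R3 ← R3 − R1: [0, 2, 4, -16, 9, -15]
R4 ← R4 + (4)·R1: [0, -2, -21, 29, 7, 38]
R3 ← R3 − R2: [0, 0, 5, -21, 13, -20]
R4 ← R4 + R2: [0, 0, -22, 34, 3, 43]
R5 ← R5 + (3)·R2: [0, 0, 0, 24, -3, 27]
R4 ← R4 + (22/5)·R3: [0, 0, 0, -292/5, 301/5, -45]
R5 ← R5 + (30/73)·R4: [0, 0, 0, 0, 1587/73, 621/73]
5 nonzero rows, so the 5 vectors span a space of dimension 5.
Since 5 = 5, the vectors are linearly independent.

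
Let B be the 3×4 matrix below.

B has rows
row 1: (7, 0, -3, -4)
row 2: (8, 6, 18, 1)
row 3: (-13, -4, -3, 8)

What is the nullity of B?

Row reduce to echelon form.
R2 ← R2 − (8/7)·R1: [0, 6, 150/7, 39/7]
R3 ← R3 + (13/7)·R1: [0, -4, -60/7, 4/7]
R3 ← R3 + (2/3)·R2: [0, 0, 40/7, 30/7]
3 nonzero rows, so rank(B) = 3.
B has 4 columns; by rank–nullity, nullity = 4 − 3 = 1.

1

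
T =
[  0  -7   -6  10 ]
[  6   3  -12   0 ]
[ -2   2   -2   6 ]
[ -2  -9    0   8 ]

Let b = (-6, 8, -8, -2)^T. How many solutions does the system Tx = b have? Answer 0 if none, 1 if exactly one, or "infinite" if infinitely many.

Row reduce the augmented matrix [T | b].
Swap R1 ↔ R2
R3 ← R3 + (1/3)·R1: [0, 3, -6, 6, -16/3]
R4 ← R4 + (1/3)·R1: [0, -8, -4, 8, 2/3]
R3 ← R3 + (3/7)·R2: [0, 0, -60/7, 72/7, -166/21]
R4 ← R4 − (8/7)·R2: [0, 0, 20/7, -24/7, 158/21]
R4 ← R4 + (1/3)·R3: [0, 0, 0, 0, 44/9]
The echelon form has 4 nonzero rows; the last pivot sits in the augmented column, so rank(T) = 3 but rank([T|b]) = 4.
Since the ranks differ, the system is inconsistent.
It has no solutions.

0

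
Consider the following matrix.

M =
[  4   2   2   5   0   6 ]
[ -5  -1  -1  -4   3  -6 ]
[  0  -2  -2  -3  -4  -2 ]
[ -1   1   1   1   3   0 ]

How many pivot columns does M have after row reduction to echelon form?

Row reduce to echelon form.
R2 ← R2 + (5/4)·R1: [0, 3/2, 3/2, 9/4, 3, 3/2]
R4 ← R4 + (1/4)·R1: [0, 3/2, 3/2, 9/4, 3, 3/2]
R3 ← R3 + (4/3)·R2: [0, 0, 0, 0, 0, 0]
R4 ← R4 − R2: [0, 0, 0, 0, 0, 0]
Echelon form has 2 nonzero rows, so rank(M) = 2.
Each nonzero row contributes one pivot column: 2 pivot columns.

2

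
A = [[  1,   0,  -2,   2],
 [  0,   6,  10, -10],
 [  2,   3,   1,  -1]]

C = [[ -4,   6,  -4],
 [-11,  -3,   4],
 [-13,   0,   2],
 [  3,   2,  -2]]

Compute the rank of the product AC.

2

First compute AC:
[[ 28,  10, -12],
 [-226, -38,  64],
 [-57,   1,   8]]
Now row reduce the product.
R2 ← R2 + (113/14)·R1: [0, 299/7, -230/7]
R3 ← R3 + (57/28)·R1: [0, 299/14, -115/7]
R3 ← R3 − (1/2)·R2: [0, 0, 0]
2 nonzero rows, so rank(AC) = 2.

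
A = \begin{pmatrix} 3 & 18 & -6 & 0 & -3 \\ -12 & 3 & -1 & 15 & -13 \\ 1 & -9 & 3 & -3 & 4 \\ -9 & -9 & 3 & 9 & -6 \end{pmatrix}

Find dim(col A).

Row reduce to echelon form.
R2 ← R2 + (4)·R1: [0, 75, -25, 15, -25]
R3 ← R3 − (1/3)·R1: [0, -15, 5, -3, 5]
R4 ← R4 + (3)·R1: [0, 45, -15, 9, -15]
R3 ← R3 + (1/5)·R2: [0, 0, 0, 0, 0]
R4 ← R4 − (3/5)·R2: [0, 0, 0, 0, 0]
Echelon form has 2 nonzero rows, so rank(A) = 2.
The column space has dimension equal to the rank: 2.

2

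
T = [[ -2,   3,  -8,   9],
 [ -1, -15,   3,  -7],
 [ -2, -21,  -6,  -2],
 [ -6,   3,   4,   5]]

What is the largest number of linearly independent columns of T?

Row reduce to echelon form.
R2 ← R2 − (1/2)·R1: [0, -33/2, 7, -23/2]
R3 ← R3 − R1: [0, -24, 2, -11]
R4 ← R4 − (3)·R1: [0, -6, 28, -22]
R3 ← R3 − (16/11)·R2: [0, 0, -90/11, 63/11]
R4 ← R4 − (4/11)·R2: [0, 0, 280/11, -196/11]
R4 ← R4 + (28/9)·R3: [0, 0, 0, 0]
Echelon form has 3 nonzero rows, so rank(T) = 3.
The rank gives the maximum number of linearly independent columns: 3.

3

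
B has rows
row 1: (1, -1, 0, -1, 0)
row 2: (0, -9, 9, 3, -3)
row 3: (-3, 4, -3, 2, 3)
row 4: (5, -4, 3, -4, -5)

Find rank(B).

Row reduce to echelon form.
R3 ← R3 + (3)·R1: [0, 1, -3, -1, 3]
R4 ← R4 − (5)·R1: [0, 1, 3, 1, -5]
R3 ← R3 + (1/9)·R2: [0, 0, -2, -2/3, 8/3]
R4 ← R4 + (1/9)·R2: [0, 0, 4, 4/3, -16/3]
R4 ← R4 + (2)·R3: [0, 0, 0, 0, 0]
Echelon form has 3 nonzero rows, so rank(B) = 3.

3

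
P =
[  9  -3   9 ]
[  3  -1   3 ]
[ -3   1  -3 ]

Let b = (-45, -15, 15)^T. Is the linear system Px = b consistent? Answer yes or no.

yes

Row reduce the augmented matrix [P | b].
R2 ← R2 − (1/3)·R1: [0, 0, 0, 0]
R3 ← R3 + (1/3)·R1: [0, 0, 0, 0]
The echelon form has 1 nonzero rows, and every pivot lies in the first 3 columns, so rank(P) = rank([P|b]) = 1.
The system is consistent.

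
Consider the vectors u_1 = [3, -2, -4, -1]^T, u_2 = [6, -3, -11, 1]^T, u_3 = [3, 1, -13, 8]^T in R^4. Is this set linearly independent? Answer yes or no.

Form the matrix with these vectors as rows and row reduce.
R2 ← R2 − (2)·R1: [0, 1, -3, 3]
R3 ← R3 − R1: [0, 3, -9, 9]
R3 ← R3 − (3)·R2: [0, 0, 0, 0]
2 nonzero rows, so the 3 vectors span a space of dimension 2.
Since 2 < 3, the vectors are linearly dependent.

no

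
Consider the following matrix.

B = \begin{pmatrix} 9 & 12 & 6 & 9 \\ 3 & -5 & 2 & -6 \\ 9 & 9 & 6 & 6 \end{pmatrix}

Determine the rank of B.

Row reduce to echelon form.
R2 ← R2 − (1/3)·R1: [0, -9, 0, -9]
R3 ← R3 − R1: [0, -3, 0, -3]
R3 ← R3 − (1/3)·R2: [0, 0, 0, 0]
Echelon form has 2 nonzero rows, so rank(B) = 2.

2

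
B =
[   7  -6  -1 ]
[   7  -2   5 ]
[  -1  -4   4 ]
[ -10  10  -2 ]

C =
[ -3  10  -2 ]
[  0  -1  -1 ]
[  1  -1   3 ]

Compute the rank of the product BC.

First compute BC:
[[-22,  77, -11],
 [-16,  67,   3],
 [  7, -10,  18],
 [ 28, -108,   4]]
Now row reduce the product.
R2 ← R2 − (8/11)·R1: [0, 11, 11]
R3 ← R3 + (7/22)·R1: [0, 29/2, 29/2]
R4 ← R4 + (14/11)·R1: [0, -10, -10]
R3 ← R3 − (29/22)·R2: [0, 0, 0]
R4 ← R4 + (10/11)·R2: [0, 0, 0]
2 nonzero rows, so rank(BC) = 2.

2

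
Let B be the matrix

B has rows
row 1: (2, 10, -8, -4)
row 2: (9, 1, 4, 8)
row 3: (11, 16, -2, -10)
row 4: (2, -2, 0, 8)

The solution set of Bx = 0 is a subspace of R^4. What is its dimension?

1

Row reduce to echelon form.
R2 ← R2 − (9/2)·R1: [0, -44, 40, 26]
R3 ← R3 − (11/2)·R1: [0, -39, 42, 12]
R4 ← R4 − R1: [0, -12, 8, 12]
R3 ← R3 − (39/44)·R2: [0, 0, 72/11, -243/22]
R4 ← R4 − (3/11)·R2: [0, 0, -32/11, 54/11]
R4 ← R4 + (4/9)·R3: [0, 0, 0, 0]
3 nonzero rows, so rank(B) = 3.
B has 4 columns; by rank–nullity, nullity = 4 − 3 = 1.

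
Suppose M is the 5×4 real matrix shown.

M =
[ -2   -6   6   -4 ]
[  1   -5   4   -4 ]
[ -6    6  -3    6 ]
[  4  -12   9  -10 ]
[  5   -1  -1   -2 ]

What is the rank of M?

Row reduce to echelon form.
R2 ← R2 + (1/2)·R1: [0, -8, 7, -6]
R3 ← R3 − (3)·R1: [0, 24, -21, 18]
R4 ← R4 + (2)·R1: [0, -24, 21, -18]
R5 ← R5 + (5/2)·R1: [0, -16, 14, -12]
R3 ← R3 + (3)·R2: [0, 0, 0, 0]
R4 ← R4 − (3)·R2: [0, 0, 0, 0]
R5 ← R5 − (2)·R2: [0, 0, 0, 0]
Echelon form has 2 nonzero rows, so rank(M) = 2.

2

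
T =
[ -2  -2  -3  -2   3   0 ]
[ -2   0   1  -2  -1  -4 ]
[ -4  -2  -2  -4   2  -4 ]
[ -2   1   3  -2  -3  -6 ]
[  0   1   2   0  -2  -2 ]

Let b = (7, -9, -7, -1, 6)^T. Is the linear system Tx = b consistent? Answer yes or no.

Row reduce the augmented matrix [T | b].
R2 ← R2 − R1: [0, 2, 4, 0, -4, -4, -16]
R3 ← R3 − (2)·R1: [0, 2, 4, 0, -4, -4, -21]
R4 ← R4 − R1: [0, 3, 6, 0, -6, -6, -8]
R3 ← R3 − R2: [0, 0, 0, 0, 0, 0, -5]
R4 ← R4 − (3/2)·R2: [0, 0, 0, 0, 0, 0, 16]
R5 ← R5 − (1/2)·R2: [0, 0, 0, 0, 0, 0, 14]
R4 ← R4 + (16/5)·R3: [0, 0, 0, 0, 0, 0, 0]
R5 ← R5 + (14/5)·R3: [0, 0, 0, 0, 0, 0, 0]
The echelon form has 3 nonzero rows; the last pivot sits in the augmented column, so rank(T) = 2 but rank([T|b]) = 3.
Since the ranks differ, the system is inconsistent.

no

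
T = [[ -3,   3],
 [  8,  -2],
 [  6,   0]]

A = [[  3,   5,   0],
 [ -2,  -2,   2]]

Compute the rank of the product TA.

2

First compute TA:
[[-15, -21,   6],
 [ 28,  44,  -4],
 [ 18,  30,   0]]
Now row reduce the product.
R2 ← R2 + (28/15)·R1: [0, 24/5, 36/5]
R3 ← R3 + (6/5)·R1: [0, 24/5, 36/5]
R3 ← R3 − R2: [0, 0, 0]
2 nonzero rows, so rank(TA) = 2.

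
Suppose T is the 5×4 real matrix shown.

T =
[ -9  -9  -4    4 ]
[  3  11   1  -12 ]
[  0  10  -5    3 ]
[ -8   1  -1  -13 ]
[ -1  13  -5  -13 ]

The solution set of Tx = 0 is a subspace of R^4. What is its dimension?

0

Row reduce to echelon form.
R2 ← R2 + (1/3)·R1: [0, 8, -1/3, -32/3]
R4 ← R4 − (8/9)·R1: [0, 9, 23/9, -149/9]
R5 ← R5 − (1/9)·R1: [0, 14, -41/9, -121/9]
R3 ← R3 − (5/4)·R2: [0, 0, -55/12, 49/3]
R4 ← R4 − (9/8)·R2: [0, 0, 211/72, -41/9]
R5 ← R5 − (7/4)·R2: [0, 0, -143/36, 47/9]
R4 ← R4 + (211/330)·R3: [0, 0, 0, 1943/330]
R5 ← R5 − (13/15)·R3: [0, 0, 0, -134/15]
R5 ← R5 + (44/29)·R4: [0, 0, 0, 0]
4 nonzero rows, so rank(T) = 4.
T has 4 columns; by rank–nullity, nullity = 4 − 4 = 0.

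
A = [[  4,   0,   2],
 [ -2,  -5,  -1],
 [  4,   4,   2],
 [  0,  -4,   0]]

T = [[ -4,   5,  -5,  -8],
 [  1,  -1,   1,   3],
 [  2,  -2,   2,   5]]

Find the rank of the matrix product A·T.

First compute AT:
[[-12,  16, -16, -22],
 [  1,  -3,   3,  -4],
 [ -8,  12, -12, -10],
 [ -4,   4,  -4, -12]]
Now row reduce the product.
R2 ← R2 + (1/12)·R1: [0, -5/3, 5/3, -35/6]
R3 ← R3 − (2/3)·R1: [0, 4/3, -4/3, 14/3]
R4 ← R4 − (1/3)·R1: [0, -4/3, 4/3, -14/3]
R3 ← R3 + (4/5)·R2: [0, 0, 0, 0]
R4 ← R4 − (4/5)·R2: [0, 0, 0, 0]
2 nonzero rows, so rank(AT) = 2.

2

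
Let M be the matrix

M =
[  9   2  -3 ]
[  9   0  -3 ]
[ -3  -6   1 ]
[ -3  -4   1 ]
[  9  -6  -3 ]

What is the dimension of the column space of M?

2

Row reduce to echelon form.
R2 ← R2 − R1: [0, -2, 0]
R3 ← R3 + (1/3)·R1: [0, -16/3, 0]
R4 ← R4 + (1/3)·R1: [0, -10/3, 0]
R5 ← R5 − R1: [0, -8, 0]
R3 ← R3 − (8/3)·R2: [0, 0, 0]
R4 ← R4 − (5/3)·R2: [0, 0, 0]
R5 ← R5 − (4)·R2: [0, 0, 0]
Echelon form has 2 nonzero rows, so rank(M) = 2.
The column space has dimension equal to the rank: 2.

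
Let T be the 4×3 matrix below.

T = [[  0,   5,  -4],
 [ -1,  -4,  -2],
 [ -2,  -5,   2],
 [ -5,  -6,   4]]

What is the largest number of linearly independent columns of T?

Row reduce to echelon form.
Swap R1 ↔ R2
R3 ← R3 − (2)·R1: [0, 3, 6]
R4 ← R4 − (5)·R1: [0, 14, 14]
R3 ← R3 − (3/5)·R2: [0, 0, 42/5]
R4 ← R4 − (14/5)·R2: [0, 0, 126/5]
R4 ← R4 − (3)·R3: [0, 0, 0]
Echelon form has 3 nonzero rows, so rank(T) = 3.
The rank gives the maximum number of linearly independent columns: 3.

3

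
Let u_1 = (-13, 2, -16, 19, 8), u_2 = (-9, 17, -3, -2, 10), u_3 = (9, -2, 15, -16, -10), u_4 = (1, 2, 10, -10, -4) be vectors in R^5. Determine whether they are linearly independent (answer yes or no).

yes

Form the matrix with these vectors as rows and row reduce.
R2 ← R2 − (9/13)·R1: [0, 203/13, 105/13, -197/13, 58/13]
R3 ← R3 + (9/13)·R1: [0, -8/13, 51/13, -37/13, -58/13]
R4 ← R4 + (1/13)·R1: [0, 28/13, 114/13, -111/13, -44/13]
R3 ← R3 + (8/203)·R2: [0, 0, 123/29, -699/203, -30/7]
R4 ← R4 − (4/29)·R2: [0, 0, 222/29, -187/29, -4]
R4 ← R4 − (74/41)·R3: [0, 0, 0, -67/287, 1072/287]
4 nonzero rows, so the 4 vectors span a space of dimension 4.
Since 4 = 4, the vectors are linearly independent.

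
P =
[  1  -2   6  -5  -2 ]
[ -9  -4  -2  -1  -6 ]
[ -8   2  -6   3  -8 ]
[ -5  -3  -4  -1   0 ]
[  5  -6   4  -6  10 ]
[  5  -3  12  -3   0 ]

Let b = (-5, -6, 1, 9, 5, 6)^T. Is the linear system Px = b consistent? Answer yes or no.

no

Row reduce the augmented matrix [P | b].
R2 ← R2 + (9)·R1: [0, -22, 52, -46, -24, -51]
R3 ← R3 + (8)·R1: [0, -14, 42, -37, -24, -39]
R4 ← R4 + (5)·R1: [0, -13, 26, -26, -10, -16]
R5 ← R5 − (5)·R1: [0, 4, -26, 19, 20, 30]
R6 ← R6 − (5)·R1: [0, 7, -18, 22, 10, 31]
R3 ← R3 − (7/11)·R2: [0, 0, 98/11, -85/11, -96/11, -72/11]
R4 ← R4 − (13/22)·R2: [0, 0, -52/11, 13/11, 46/11, 311/22]
R5 ← R5 + (2/11)·R2: [0, 0, -182/11, 117/11, 172/11, 228/11]
R6 ← R6 + (7/22)·R2: [0, 0, -16/11, 81/11, 26/11, 325/22]
R4 ← R4 + (26/49)·R3: [0, 0, 0, -143/49, -22/49, 1045/98]
R5 ← R5 + (13/7)·R3: [0, 0, 0, -26/7, -4/7, 60/7]
R6 ← R6 + (8/49)·R3: [0, 0, 0, 299/49, 46/49, 1343/98]
R5 ← R5 − (14/11)·R4: [0, 0, 0, 0, 0, -5]
R6 ← R6 + (23/11)·R4: [0, 0, 0, 0, 0, 36]
R6 ← R6 + (36/5)·R5: [0, 0, 0, 0, 0, 0]
The echelon form has 5 nonzero rows; the last pivot sits in the augmented column, so rank(P) = 4 but rank([P|b]) = 5.
Since the ranks differ, the system is inconsistent.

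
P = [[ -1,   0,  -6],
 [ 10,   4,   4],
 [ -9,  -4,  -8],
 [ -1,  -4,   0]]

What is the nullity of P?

0

Row reduce to echelon form.
R2 ← R2 + (10)·R1: [0, 4, -56]
R3 ← R3 − (9)·R1: [0, -4, 46]
R4 ← R4 − R1: [0, -4, 6]
R3 ← R3 + R2: [0, 0, -10]
R4 ← R4 + R2: [0, 0, -50]
R4 ← R4 − (5)·R3: [0, 0, 0]
3 nonzero rows, so rank(P) = 3.
P has 3 columns; by rank–nullity, nullity = 3 − 3 = 0.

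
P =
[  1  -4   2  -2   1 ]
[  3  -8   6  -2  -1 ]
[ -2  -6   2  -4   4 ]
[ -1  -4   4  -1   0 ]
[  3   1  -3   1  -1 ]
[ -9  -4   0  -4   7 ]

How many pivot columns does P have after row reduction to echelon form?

4

Row reduce to echelon form.
R2 ← R2 − (3)·R1: [0, 4, 0, 4, -4]
R3 ← R3 + (2)·R1: [0, -14, 6, -8, 6]
R4 ← R4 + R1: [0, -8, 6, -3, 1]
R5 ← R5 − (3)·R1: [0, 13, -9, 7, -4]
R6 ← R6 + (9)·R1: [0, -40, 18, -22, 16]
R3 ← R3 + (7/2)·R2: [0, 0, 6, 6, -8]
R4 ← R4 + (2)·R2: [0, 0, 6, 5, -7]
R5 ← R5 − (13/4)·R2: [0, 0, -9, -6, 9]
R6 ← R6 + (10)·R2: [0, 0, 18, 18, -24]
R4 ← R4 − R3: [0, 0, 0, -1, 1]
R5 ← R5 + (3/2)·R3: [0, 0, 0, 3, -3]
R6 ← R6 − (3)·R3: [0, 0, 0, 0, 0]
R5 ← R5 + (3)·R4: [0, 0, 0, 0, 0]
Echelon form has 4 nonzero rows, so rank(P) = 4.
Each nonzero row contributes one pivot column: 4 pivot columns.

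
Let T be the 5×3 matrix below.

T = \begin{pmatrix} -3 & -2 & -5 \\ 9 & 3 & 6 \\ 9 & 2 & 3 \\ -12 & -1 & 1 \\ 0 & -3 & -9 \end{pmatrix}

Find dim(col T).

Row reduce to echelon form.
R2 ← R2 + (3)·R1: [0, -3, -9]
R3 ← R3 + (3)·R1: [0, -4, -12]
R4 ← R4 − (4)·R1: [0, 7, 21]
R3 ← R3 − (4/3)·R2: [0, 0, 0]
R4 ← R4 + (7/3)·R2: [0, 0, 0]
R5 ← R5 − R2: [0, 0, 0]
Echelon form has 2 nonzero rows, so rank(T) = 2.
The column space has dimension equal to the rank: 2.

2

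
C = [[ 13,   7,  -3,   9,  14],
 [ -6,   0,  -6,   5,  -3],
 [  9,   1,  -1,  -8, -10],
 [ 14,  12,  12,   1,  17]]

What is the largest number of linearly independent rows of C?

4

Row reduce to echelon form.
R2 ← R2 + (6/13)·R1: [0, 42/13, -96/13, 119/13, 45/13]
R3 ← R3 − (9/13)·R1: [0, -50/13, 14/13, -185/13, -256/13]
R4 ← R4 − (14/13)·R1: [0, 58/13, 198/13, -113/13, 25/13]
R3 ← R3 + (25/21)·R2: [0, 0, -54/7, -10/3, -109/7]
R4 ← R4 − (29/21)·R2: [0, 0, 178/7, -64/3, -20/7]
R4 ← R4 + (89/27)·R3: [0, 0, 0, -2618/81, -1463/27]
Echelon form has 4 nonzero rows, so rank(C) = 4.
The rank gives the maximum number of linearly independent rows: 4.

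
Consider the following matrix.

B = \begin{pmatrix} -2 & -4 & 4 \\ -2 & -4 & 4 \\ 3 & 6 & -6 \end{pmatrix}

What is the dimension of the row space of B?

Row reduce to echelon form.
R2 ← R2 − R1: [0, 0, 0]
R3 ← R3 + (3/2)·R1: [0, 0, 0]
Echelon form has 1 nonzero row, so rank(B) = 1.
The row space has dimension equal to the rank: 1.

1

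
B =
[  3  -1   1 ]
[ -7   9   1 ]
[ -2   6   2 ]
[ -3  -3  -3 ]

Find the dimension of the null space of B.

Row reduce to echelon form.
R2 ← R2 + (7/3)·R1: [0, 20/3, 10/3]
R3 ← R3 + (2/3)·R1: [0, 16/3, 8/3]
R4 ← R4 + R1: [0, -4, -2]
R3 ← R3 − (4/5)·R2: [0, 0, 0]
R4 ← R4 + (3/5)·R2: [0, 0, 0]
2 nonzero rows, so rank(B) = 2.
B has 3 columns; by rank–nullity, nullity = 3 − 2 = 1.

1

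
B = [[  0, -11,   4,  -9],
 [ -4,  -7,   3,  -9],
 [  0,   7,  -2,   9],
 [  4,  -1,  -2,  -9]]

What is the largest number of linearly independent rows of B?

3

Row reduce to echelon form.
Swap R1 ↔ R2
R4 ← R4 + R1: [0, -8, 1, -18]
R3 ← R3 + (7/11)·R2: [0, 0, 6/11, 36/11]
R4 ← R4 − (8/11)·R2: [0, 0, -21/11, -126/11]
R4 ← R4 + (7/2)·R3: [0, 0, 0, 0]
Echelon form has 3 nonzero rows, so rank(B) = 3.
The rank gives the maximum number of linearly independent rows: 3.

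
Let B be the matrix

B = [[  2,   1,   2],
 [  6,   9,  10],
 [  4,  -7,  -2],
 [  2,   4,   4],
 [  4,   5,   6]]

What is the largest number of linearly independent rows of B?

Row reduce to echelon form.
R2 ← R2 − (3)·R1: [0, 6, 4]
R3 ← R3 − (2)·R1: [0, -9, -6]
R4 ← R4 − R1: [0, 3, 2]
R5 ← R5 − (2)·R1: [0, 3, 2]
R3 ← R3 + (3/2)·R2: [0, 0, 0]
R4 ← R4 − (1/2)·R2: [0, 0, 0]
R5 ← R5 − (1/2)·R2: [0, 0, 0]
Echelon form has 2 nonzero rows, so rank(B) = 2.
The rank gives the maximum number of linearly independent rows: 2.

2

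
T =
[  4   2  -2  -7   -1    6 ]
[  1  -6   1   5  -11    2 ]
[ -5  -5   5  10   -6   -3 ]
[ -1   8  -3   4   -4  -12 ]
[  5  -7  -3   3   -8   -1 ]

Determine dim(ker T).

1

Row reduce to echelon form.
R2 ← R2 − (1/4)·R1: [0, -13/2, 3/2, 27/4, -43/4, 1/2]
R3 ← R3 + (5/4)·R1: [0, -5/2, 5/2, 5/4, -29/4, 9/2]
R4 ← R4 + (1/4)·R1: [0, 17/2, -7/2, 9/4, -17/4, -21/2]
R5 ← R5 − (5/4)·R1: [0, -19/2, -1/2, 47/4, -27/4, -17/2]
R3 ← R3 − (5/13)·R2: [0, 0, 25/13, -35/26, -81/26, 56/13]
R4 ← R4 + (17/13)·R2: [0, 0, -20/13, 144/13, -238/13, -128/13]
R5 ← R5 − (19/13)·R2: [0, 0, -35/13, 49/26, 233/26, -120/13]
R4 ← R4 + (4/5)·R3: [0, 0, 0, 10, -104/5, -32/5]
R5 ← R5 + (7/5)·R3: [0, 0, 0, 0, 23/5, -16/5]
5 nonzero rows, so rank(T) = 5.
T has 6 columns; by rank–nullity, nullity = 6 − 5 = 1.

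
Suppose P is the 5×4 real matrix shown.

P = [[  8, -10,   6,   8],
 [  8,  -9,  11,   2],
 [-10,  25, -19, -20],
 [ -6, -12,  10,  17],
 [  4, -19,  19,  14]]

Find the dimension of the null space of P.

0

Row reduce to echelon form.
R2 ← R2 − R1: [0, 1, 5, -6]
R3 ← R3 + (5/4)·R1: [0, 25/2, -23/2, -10]
R4 ← R4 + (3/4)·R1: [0, -39/2, 29/2, 23]
R5 ← R5 − (1/2)·R1: [0, -14, 16, 10]
R3 ← R3 − (25/2)·R2: [0, 0, -74, 65]
R4 ← R4 + (39/2)·R2: [0, 0, 112, -94]
R5 ← R5 + (14)·R2: [0, 0, 86, -74]
R4 ← R4 + (56/37)·R3: [0, 0, 0, 162/37]
R5 ← R5 + (43/37)·R3: [0, 0, 0, 57/37]
R5 ← R5 − (19/54)·R4: [0, 0, 0, 0]
4 nonzero rows, so rank(P) = 4.
P has 4 columns; by rank–nullity, nullity = 4 − 4 = 0.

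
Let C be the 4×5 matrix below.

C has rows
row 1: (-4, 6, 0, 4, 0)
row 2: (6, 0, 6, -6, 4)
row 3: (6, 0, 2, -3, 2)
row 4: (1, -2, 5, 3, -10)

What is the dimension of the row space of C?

Row reduce to echelon form.
R2 ← R2 + (3/2)·R1: [0, 9, 6, 0, 4]
R3 ← R3 + (3/2)·R1: [0, 9, 2, 3, 2]
R4 ← R4 + (1/4)·R1: [0, -1/2, 5, 4, -10]
R3 ← R3 − R2: [0, 0, -4, 3, -2]
R4 ← R4 + (1/18)·R2: [0, 0, 16/3, 4, -88/9]
R4 ← R4 + (4/3)·R3: [0, 0, 0, 8, -112/9]
Echelon form has 4 nonzero rows, so rank(C) = 4.
The row space has dimension equal to the rank: 4.

4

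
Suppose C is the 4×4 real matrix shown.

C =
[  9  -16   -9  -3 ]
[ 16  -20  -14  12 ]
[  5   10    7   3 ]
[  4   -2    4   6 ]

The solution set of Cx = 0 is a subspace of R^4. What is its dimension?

Row reduce to echelon form.
R2 ← R2 − (16/9)·R1: [0, 76/9, 2, 52/3]
R3 ← R3 − (5/9)·R1: [0, 170/9, 12, 14/3]
R4 ← R4 − (4/9)·R1: [0, 46/9, 8, 22/3]
R3 ← R3 − (85/38)·R2: [0, 0, 143/19, -648/19]
R4 ← R4 − (23/38)·R2: [0, 0, 129/19, -60/19]
R4 ← R4 − (129/143)·R3: [0, 0, 0, 3948/143]
4 nonzero rows, so rank(C) = 4.
C has 4 columns; by rank–nullity, nullity = 4 − 4 = 0.

0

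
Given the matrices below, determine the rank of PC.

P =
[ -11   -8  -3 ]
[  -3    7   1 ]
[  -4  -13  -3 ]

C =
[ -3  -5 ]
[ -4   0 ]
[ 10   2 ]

First compute PC:
[[ 35,  49],
 [ -9,  17],
 [ 34,  14]]
Now row reduce the product.
R2 ← R2 + (9/35)·R1: [0, 148/5]
R3 ← R3 − (34/35)·R1: [0, -168/5]
R3 ← R3 + (42/37)·R2: [0, 0]
2 nonzero rows, so rank(PC) = 2.

2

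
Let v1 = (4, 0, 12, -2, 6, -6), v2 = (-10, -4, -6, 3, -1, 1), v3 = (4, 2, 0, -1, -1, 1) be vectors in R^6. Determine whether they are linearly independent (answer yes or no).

no

Form the matrix with these vectors as rows and row reduce.
R2 ← R2 + (5/2)·R1: [0, -4, 24, -2, 14, -14]
R3 ← R3 − R1: [0, 2, -12, 1, -7, 7]
R3 ← R3 + (1/2)·R2: [0, 0, 0, 0, 0, 0]
2 nonzero rows, so the 3 vectors span a space of dimension 2.
Since 2 < 3, the vectors are linearly dependent.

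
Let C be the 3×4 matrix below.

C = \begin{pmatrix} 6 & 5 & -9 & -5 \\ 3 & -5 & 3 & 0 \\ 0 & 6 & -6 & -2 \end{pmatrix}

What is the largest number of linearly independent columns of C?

2

Row reduce to echelon form.
R2 ← R2 − (1/2)·R1: [0, -15/2, 15/2, 5/2]
R3 ← R3 + (4/5)·R2: [0, 0, 0, 0]
Echelon form has 2 nonzero rows, so rank(C) = 2.
The rank gives the maximum number of linearly independent columns: 2.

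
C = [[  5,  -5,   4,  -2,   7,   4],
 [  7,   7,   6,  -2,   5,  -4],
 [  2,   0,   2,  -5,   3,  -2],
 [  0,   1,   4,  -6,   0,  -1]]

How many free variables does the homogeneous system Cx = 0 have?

2

Row reduce to echelon form.
R2 ← R2 − (7/5)·R1: [0, 14, 2/5, 4/5, -24/5, -48/5]
R3 ← R3 − (2/5)·R1: [0, 2, 2/5, -21/5, 1/5, -18/5]
R3 ← R3 − (1/7)·R2: [0, 0, 12/35, -151/35, 31/35, -78/35]
R4 ← R4 − (1/14)·R2: [0, 0, 139/35, -212/35, 12/35, -11/35]
R4 ← R4 − (139/12)·R3: [0, 0, 0, 527/12, -119/12, 51/2]
4 nonzero rows, so rank(C) = 4.
C has 6 columns; by rank–nullity, nullity = 6 − 4 = 2.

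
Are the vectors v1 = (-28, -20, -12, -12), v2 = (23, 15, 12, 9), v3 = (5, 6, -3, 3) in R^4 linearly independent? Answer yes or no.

Form the matrix with these vectors as rows and row reduce.
R2 ← R2 + (23/28)·R1: [0, -10/7, 15/7, -6/7]
R3 ← R3 + (5/28)·R1: [0, 17/7, -36/7, 6/7]
R3 ← R3 + (17/10)·R2: [0, 0, -3/2, -3/5]
3 nonzero rows, so the 3 vectors span a space of dimension 3.
Since 3 = 3, the vectors are linearly independent.

yes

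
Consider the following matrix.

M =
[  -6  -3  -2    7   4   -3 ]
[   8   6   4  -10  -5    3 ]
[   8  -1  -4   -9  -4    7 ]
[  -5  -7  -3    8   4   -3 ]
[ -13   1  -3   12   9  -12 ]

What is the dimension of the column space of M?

5

Row reduce to echelon form.
R2 ← R2 + (4/3)·R1: [0, 2, 4/3, -2/3, 1/3, -1]
R3 ← R3 + (4/3)·R1: [0, -5, -20/3, 1/3, 4/3, 3]
R4 ← R4 − (5/6)·R1: [0, -9/2, -4/3, 13/6, 2/3, -1/2]
R5 ← R5 − (13/6)·R1: [0, 15/2, 4/3, -19/6, 1/3, -11/2]
R3 ← R3 + (5/2)·R2: [0, 0, -10/3, -4/3, 13/6, 1/2]
R4 ← R4 + (9/4)·R2: [0, 0, 5/3, 2/3, 17/12, -11/4]
R5 ← R5 − (15/4)·R2: [0, 0, -11/3, -2/3, -11/12, -7/4]
R4 ← R4 + (1/2)·R3: [0, 0, 0, 0, 5/2, -5/2]
R5 ← R5 − (11/10)·R3: [0, 0, 0, 4/5, -33/10, -23/10]
Swap R4 ↔ R5
Echelon form has 5 nonzero rows, so rank(M) = 5.
The column space has dimension equal to the rank: 5.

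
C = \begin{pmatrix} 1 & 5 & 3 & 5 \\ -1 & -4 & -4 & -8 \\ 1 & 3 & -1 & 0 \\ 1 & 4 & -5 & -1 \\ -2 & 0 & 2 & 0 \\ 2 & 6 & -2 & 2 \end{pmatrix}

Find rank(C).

Row reduce to echelon form.
R2 ← R2 + R1: [0, 1, -1, -3]
R3 ← R3 − R1: [0, -2, -4, -5]
R4 ← R4 − R1: [0, -1, -8, -6]
R5 ← R5 + (2)·R1: [0, 10, 8, 10]
R6 ← R6 − (2)·R1: [0, -4, -8, -8]
R3 ← R3 + (2)·R2: [0, 0, -6, -11]
R4 ← R4 + R2: [0, 0, -9, -9]
R5 ← R5 − (10)·R2: [0, 0, 18, 40]
R6 ← R6 + (4)·R2: [0, 0, -12, -20]
R4 ← R4 − (3/2)·R3: [0, 0, 0, 15/2]
R5 ← R5 + (3)·R3: [0, 0, 0, 7]
R6 ← R6 − (2)·R3: [0, 0, 0, 2]
R5 ← R5 − (14/15)·R4: [0, 0, 0, 0]
R6 ← R6 − (4/15)·R4: [0, 0, 0, 0]
Echelon form has 4 nonzero rows, so rank(C) = 4.

4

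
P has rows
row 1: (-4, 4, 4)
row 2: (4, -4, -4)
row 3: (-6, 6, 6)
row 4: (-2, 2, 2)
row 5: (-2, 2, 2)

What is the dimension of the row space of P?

Row reduce to echelon form.
R2 ← R2 + R1: [0, 0, 0]
R3 ← R3 − (3/2)·R1: [0, 0, 0]
R4 ← R4 − (1/2)·R1: [0, 0, 0]
R5 ← R5 − (1/2)·R1: [0, 0, 0]
Echelon form has 1 nonzero row, so rank(P) = 1.
The row space has dimension equal to the rank: 1.

1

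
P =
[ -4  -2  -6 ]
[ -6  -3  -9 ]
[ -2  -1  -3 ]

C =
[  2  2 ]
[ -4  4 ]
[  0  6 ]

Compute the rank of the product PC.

1

First compute PC:
[[  0, -52],
 [  0, -78],
 [  0, -26]]
Now row reduce the product.
R2 ← R2 − (3/2)·R1: [0, 0]
R3 ← R3 − (1/2)·R1: [0, 0]
1 nonzero row, so rank(PC) = 1.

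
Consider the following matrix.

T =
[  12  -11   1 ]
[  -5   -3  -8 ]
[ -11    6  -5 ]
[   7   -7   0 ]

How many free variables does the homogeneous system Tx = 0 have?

1

Row reduce to echelon form.
R2 ← R2 + (5/12)·R1: [0, -91/12, -91/12]
R3 ← R3 + (11/12)·R1: [0, -49/12, -49/12]
R4 ← R4 − (7/12)·R1: [0, -7/12, -7/12]
R3 ← R3 − (7/13)·R2: [0, 0, 0]
R4 ← R4 − (1/13)·R2: [0, 0, 0]
2 nonzero rows, so rank(T) = 2.
T has 3 columns; by rank–nullity, nullity = 3 − 2 = 1.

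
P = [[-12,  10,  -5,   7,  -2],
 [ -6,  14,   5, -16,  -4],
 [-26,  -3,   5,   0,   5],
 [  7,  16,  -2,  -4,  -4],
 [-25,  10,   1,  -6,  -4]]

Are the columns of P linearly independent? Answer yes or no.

Row reduce P to echelon form.
R2 ← R2 − (1/2)·R1: [0, 9, 15/2, -39/2, -3]
R3 ← R3 − (13/6)·R1: [0, -74/3, 95/6, -91/6, 28/3]
R4 ← R4 + (7/12)·R1: [0, 131/6, -59/12, 1/12, -31/6]
R5 ← R5 − (25/12)·R1: [0, -65/6, 137/12, -247/12, 1/6]
R3 ← R3 + (74/27)·R2: [0, 0, 655/18, -1235/18, 10/9]
R4 ← R4 − (131/54)·R2: [0, 0, -208/9, 853/18, 19/9]
R5 ← R5 + (65/54)·R2: [0, 0, 184/9, -793/18, -31/9]
R4 ← R4 + (416/655)·R3: [0, 0, 0, 999/262, 369/131]
R5 ← R5 − (368/655)·R3: [0, 0, 0, -1443/262, -533/131]
R5 ← R5 + (13/9)·R4: [0, 0, 0, 0, 0]
4 pivots among 5 columns.
Only 4 < 5 pivot columns, so the columns are linearly dependent.

no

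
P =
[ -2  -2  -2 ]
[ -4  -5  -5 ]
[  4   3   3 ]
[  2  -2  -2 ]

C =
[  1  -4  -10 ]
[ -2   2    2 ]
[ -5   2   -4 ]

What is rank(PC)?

First compute PC:
[[ 12,   0,  24],
 [ 31,  -4,  50],
 [-17,  -4, -46],
 [ 16, -16, -16]]
Now row reduce the product.
R2 ← R2 − (31/12)·R1: [0, -4, -12]
R3 ← R3 + (17/12)·R1: [0, -4, -12]
R4 ← R4 − (4/3)·R1: [0, -16, -48]
R3 ← R3 − R2: [0, 0, 0]
R4 ← R4 − (4)·R2: [0, 0, 0]
2 nonzero rows, so rank(PC) = 2.

2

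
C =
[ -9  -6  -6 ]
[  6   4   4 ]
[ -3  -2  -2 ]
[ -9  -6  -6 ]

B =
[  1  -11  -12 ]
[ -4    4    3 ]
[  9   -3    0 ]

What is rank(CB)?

First compute CB:
[[-39,  93,  90],
 [ 26, -62, -60],
 [-13,  31,  30],
 [-39,  93,  90]]
Now row reduce the product.
R2 ← R2 + (2/3)·R1: [0, 0, 0]
R3 ← R3 − (1/3)·R1: [0, 0, 0]
R4 ← R4 − R1: [0, 0, 0]
1 nonzero row, so rank(CB) = 1.

1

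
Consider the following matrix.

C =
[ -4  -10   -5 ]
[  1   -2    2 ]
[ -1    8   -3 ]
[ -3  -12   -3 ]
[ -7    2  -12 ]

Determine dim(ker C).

Row reduce to echelon form.
R2 ← R2 + (1/4)·R1: [0, -9/2, 3/4]
R3 ← R3 − (1/4)·R1: [0, 21/2, -7/4]
R4 ← R4 − (3/4)·R1: [0, -9/2, 3/4]
R5 ← R5 − (7/4)·R1: [0, 39/2, -13/4]
R3 ← R3 + (7/3)·R2: [0, 0, 0]
R4 ← R4 − R2: [0, 0, 0]
R5 ← R5 + (13/3)·R2: [0, 0, 0]
2 nonzero rows, so rank(C) = 2.
C has 3 columns; by rank–nullity, nullity = 3 − 2 = 1.

1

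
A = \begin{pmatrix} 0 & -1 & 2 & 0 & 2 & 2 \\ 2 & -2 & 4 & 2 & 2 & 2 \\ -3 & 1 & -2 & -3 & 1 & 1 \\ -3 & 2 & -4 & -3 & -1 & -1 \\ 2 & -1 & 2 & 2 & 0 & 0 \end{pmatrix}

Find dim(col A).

2

Row reduce to echelon form.
Swap R1 ↔ R2
R3 ← R3 + (3/2)·R1: [0, -2, 4, 0, 4, 4]
R4 ← R4 + (3/2)·R1: [0, -1, 2, 0, 2, 2]
R5 ← R5 − R1: [0, 1, -2, 0, -2, -2]
R3 ← R3 − (2)·R2: [0, 0, 0, 0, 0, 0]
R4 ← R4 − R2: [0, 0, 0, 0, 0, 0]
R5 ← R5 + R2: [0, 0, 0, 0, 0, 0]
Echelon form has 2 nonzero rows, so rank(A) = 2.
The column space has dimension equal to the rank: 2.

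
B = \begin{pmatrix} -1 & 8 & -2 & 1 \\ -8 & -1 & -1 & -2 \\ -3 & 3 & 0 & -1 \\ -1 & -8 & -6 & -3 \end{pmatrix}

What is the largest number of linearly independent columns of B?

4

Row reduce to echelon form.
R2 ← R2 − (8)·R1: [0, -65, 15, -10]
R3 ← R3 − (3)·R1: [0, -21, 6, -4]
R4 ← R4 − R1: [0, -16, -4, -4]
R3 ← R3 − (21/65)·R2: [0, 0, 15/13, -10/13]
R4 ← R4 − (16/65)·R2: [0, 0, -100/13, -20/13]
R4 ← R4 + (20/3)·R3: [0, 0, 0, -20/3]
Echelon form has 4 nonzero rows, so rank(B) = 4.
The rank gives the maximum number of linearly independent columns: 4.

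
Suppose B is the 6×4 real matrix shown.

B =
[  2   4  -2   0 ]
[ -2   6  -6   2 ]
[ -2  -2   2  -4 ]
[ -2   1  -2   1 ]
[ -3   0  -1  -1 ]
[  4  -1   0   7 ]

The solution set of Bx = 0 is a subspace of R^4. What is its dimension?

Row reduce to echelon form.
R2 ← R2 + R1: [0, 10, -8, 2]
R3 ← R3 + R1: [0, 2, 0, -4]
R4 ← R4 + R1: [0, 5, -4, 1]
R5 ← R5 + (3/2)·R1: [0, 6, -4, -1]
R6 ← R6 − (2)·R1: [0, -9, 4, 7]
R3 ← R3 − (1/5)·R2: [0, 0, 8/5, -22/5]
R4 ← R4 − (1/2)·R2: [0, 0, 0, 0]
R5 ← R5 − (3/5)·R2: [0, 0, 4/5, -11/5]
R6 ← R6 + (9/10)·R2: [0, 0, -16/5, 44/5]
R5 ← R5 − (1/2)·R3: [0, 0, 0, 0]
R6 ← R6 + (2)·R3: [0, 0, 0, 0]
3 nonzero rows, so rank(B) = 3.
B has 4 columns; by rank–nullity, nullity = 4 − 3 = 1.

1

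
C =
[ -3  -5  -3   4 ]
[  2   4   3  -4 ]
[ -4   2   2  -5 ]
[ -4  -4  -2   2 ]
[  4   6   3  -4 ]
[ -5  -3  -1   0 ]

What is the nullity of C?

1

Row reduce to echelon form.
R2 ← R2 + (2/3)·R1: [0, 2/3, 1, -4/3]
R3 ← R3 − (4/3)·R1: [0, 26/3, 6, -31/3]
R4 ← R4 − (4/3)·R1: [0, 8/3, 2, -10/3]
R5 ← R5 + (4/3)·R1: [0, -2/3, -1, 4/3]
R6 ← R6 − (5/3)·R1: [0, 16/3, 4, -20/3]
R3 ← R3 − (13)·R2: [0, 0, -7, 7]
R4 ← R4 − (4)·R2: [0, 0, -2, 2]
R5 ← R5 + R2: [0, 0, 0, 0]
R6 ← R6 − (8)·R2: [0, 0, -4, 4]
R4 ← R4 − (2/7)·R3: [0, 0, 0, 0]
R6 ← R6 − (4/7)·R3: [0, 0, 0, 0]
3 nonzero rows, so rank(C) = 3.
C has 4 columns; by rank–nullity, nullity = 4 − 3 = 1.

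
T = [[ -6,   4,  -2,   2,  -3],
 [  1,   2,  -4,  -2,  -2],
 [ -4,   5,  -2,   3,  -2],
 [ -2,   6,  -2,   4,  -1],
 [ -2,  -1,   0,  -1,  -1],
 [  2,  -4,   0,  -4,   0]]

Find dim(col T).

3

Row reduce to echelon form.
R2 ← R2 + (1/6)·R1: [0, 8/3, -13/3, -5/3, -5/2]
R3 ← R3 − (2/3)·R1: [0, 7/3, -2/3, 5/3, 0]
R4 ← R4 − (1/3)·R1: [0, 14/3, -4/3, 10/3, 0]
R5 ← R5 − (1/3)·R1: [0, -7/3, 2/3, -5/3, 0]
R6 ← R6 + (1/3)·R1: [0, -8/3, -2/3, -10/3, -1]
R3 ← R3 − (7/8)·R2: [0, 0, 25/8, 25/8, 35/16]
R4 ← R4 − (7/4)·R2: [0, 0, 25/4, 25/4, 35/8]
R5 ← R5 + (7/8)·R2: [0, 0, -25/8, -25/8, -35/16]
R6 ← R6 + R2: [0, 0, -5, -5, -7/2]
R4 ← R4 − (2)·R3: [0, 0, 0, 0, 0]
R5 ← R5 + R3: [0, 0, 0, 0, 0]
R6 ← R6 + (8/5)·R3: [0, 0, 0, 0, 0]
Echelon form has 3 nonzero rows, so rank(T) = 3.
The column space has dimension equal to the rank: 3.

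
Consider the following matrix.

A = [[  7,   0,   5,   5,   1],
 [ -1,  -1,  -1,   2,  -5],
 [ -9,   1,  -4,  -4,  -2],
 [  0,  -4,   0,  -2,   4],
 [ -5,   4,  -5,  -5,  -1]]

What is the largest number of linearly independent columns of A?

Row reduce to echelon form.
R2 ← R2 + (1/7)·R1: [0, -1, -2/7, 19/7, -34/7]
R3 ← R3 + (9/7)·R1: [0, 1, 17/7, 17/7, -5/7]
R5 ← R5 + (5/7)·R1: [0, 4, -10/7, -10/7, -2/7]
R3 ← R3 + R2: [0, 0, 15/7, 36/7, -39/7]
R4 ← R4 − (4)·R2: [0, 0, 8/7, -90/7, 164/7]
R5 ← R5 + (4)·R2: [0, 0, -18/7, 66/7, -138/7]
R4 ← R4 − (8/15)·R3: [0, 0, 0, -78/5, 132/5]
R5 ← R5 + (6/5)·R3: [0, 0, 0, 78/5, -132/5]
R5 ← R5 + R4: [0, 0, 0, 0, 0]
Echelon form has 4 nonzero rows, so rank(A) = 4.
The rank gives the maximum number of linearly independent columns: 4.

4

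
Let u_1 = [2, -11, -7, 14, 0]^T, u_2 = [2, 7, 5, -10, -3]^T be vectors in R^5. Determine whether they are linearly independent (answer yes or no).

yes

Form the matrix with these vectors as rows and row reduce.
R2 ← R2 − R1: [0, 18, 12, -24, -3]
2 nonzero rows, so the 2 vectors span a space of dimension 2.
Since 2 = 2, the vectors are linearly independent.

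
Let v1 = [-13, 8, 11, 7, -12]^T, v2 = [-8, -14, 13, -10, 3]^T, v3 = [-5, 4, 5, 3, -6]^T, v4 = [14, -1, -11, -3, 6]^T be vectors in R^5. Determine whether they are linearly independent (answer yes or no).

Form the matrix with these vectors as rows and row reduce.
R2 ← R2 − (8/13)·R1: [0, -246/13, 81/13, -186/13, 135/13]
R3 ← R3 − (5/13)·R1: [0, 12/13, 10/13, 4/13, -18/13]
R4 ← R4 + (14/13)·R1: [0, 99/13, 11/13, 59/13, -90/13]
R3 ← R3 + (2/41)·R2: [0, 0, 44/41, -16/41, -36/41]
R4 ← R4 + (33/82)·R2: [0, 0, 275/82, -50/41, -225/82]
R4 ← R4 − (25/8)·R3: [0, 0, 0, 0, 0]
3 nonzero rows, so the 4 vectors span a space of dimension 3.
Since 3 < 4, the vectors are linearly dependent.

no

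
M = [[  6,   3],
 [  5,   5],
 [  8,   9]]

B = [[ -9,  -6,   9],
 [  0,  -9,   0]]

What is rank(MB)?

First compute MB:
[[-54, -63,  54],
 [-45, -75,  45],
 [-72, -129,  72]]
Now row reduce the product.
R2 ← R2 − (5/6)·R1: [0, -45/2, 0]
R3 ← R3 − (4/3)·R1: [0, -45, 0]
R3 ← R3 − (2)·R2: [0, 0, 0]
2 nonzero rows, so rank(MB) = 2.

2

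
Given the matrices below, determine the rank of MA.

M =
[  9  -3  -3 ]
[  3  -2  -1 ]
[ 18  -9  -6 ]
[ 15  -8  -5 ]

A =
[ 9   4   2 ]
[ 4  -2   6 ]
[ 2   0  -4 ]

2

First compute MA:
[[ 63,  42,  12],
 [ 17,  16,  -2],
 [114,  90,   6],
 [ 93,  76,   2]]
Now row reduce the product.
R2 ← R2 − (17/63)·R1: [0, 14/3, -110/21]
R3 ← R3 − (38/21)·R1: [0, 14, -110/7]
R4 ← R4 − (31/21)·R1: [0, 14, -110/7]
R3 ← R3 − (3)·R2: [0, 0, 0]
R4 ← R4 − (3)·R2: [0, 0, 0]
2 nonzero rows, so rank(MA) = 2.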